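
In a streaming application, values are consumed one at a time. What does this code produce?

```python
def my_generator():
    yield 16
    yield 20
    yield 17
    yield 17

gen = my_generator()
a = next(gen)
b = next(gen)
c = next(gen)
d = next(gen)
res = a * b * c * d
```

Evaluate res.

Step 1: Create generator and consume all values:
  a = next(gen) = 16
  b = next(gen) = 20
  c = next(gen) = 17
  d = next(gen) = 17
Step 2: res = 16 * 20 * 17 * 17 = 92480.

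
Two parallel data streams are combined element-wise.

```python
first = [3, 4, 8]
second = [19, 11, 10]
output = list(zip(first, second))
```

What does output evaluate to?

Step 1: zip pairs elements at same index:
  Index 0: (3, 19)
  Index 1: (4, 11)
  Index 2: (8, 10)
Therefore output = [(3, 19), (4, 11), (8, 10)].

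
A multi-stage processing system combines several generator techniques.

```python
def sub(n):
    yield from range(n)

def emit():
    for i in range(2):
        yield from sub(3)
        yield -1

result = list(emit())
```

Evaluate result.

Step 1: For each i in range(2):
  i=0: yield from sub(3) -> [0, 1, 2], then yield -1
  i=1: yield from sub(3) -> [0, 1, 2], then yield -1
Therefore result = [0, 1, 2, -1, 0, 1, 2, -1].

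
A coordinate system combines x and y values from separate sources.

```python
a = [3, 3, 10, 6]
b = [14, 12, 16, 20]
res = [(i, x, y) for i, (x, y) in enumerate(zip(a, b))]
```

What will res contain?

Step 1: enumerate(zip(a, b)) gives index with paired elements:
  i=0: (3, 14)
  i=1: (3, 12)
  i=2: (10, 16)
  i=3: (6, 20)
Therefore res = [(0, 3, 14), (1, 3, 12), (2, 10, 16), (3, 6, 20)].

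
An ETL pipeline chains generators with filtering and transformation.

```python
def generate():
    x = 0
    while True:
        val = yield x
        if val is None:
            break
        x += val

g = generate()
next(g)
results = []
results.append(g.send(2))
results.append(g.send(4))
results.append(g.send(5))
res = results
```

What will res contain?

Step 1: next(g) -> yield 0.
Step 2: send(2) -> x = 2, yield 2.
Step 3: send(4) -> x = 6, yield 6.
Step 4: send(5) -> x = 11, yield 11.
Therefore res = [2, 6, 11].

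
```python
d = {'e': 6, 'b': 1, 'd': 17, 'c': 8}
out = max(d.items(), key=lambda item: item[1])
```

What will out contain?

Step 1: Find item with maximum value:
  ('e', 6)
  ('b', 1)
  ('d', 17)
  ('c', 8)
Step 2: Maximum value is 17 at key 'd'.
Therefore out = ('d', 17).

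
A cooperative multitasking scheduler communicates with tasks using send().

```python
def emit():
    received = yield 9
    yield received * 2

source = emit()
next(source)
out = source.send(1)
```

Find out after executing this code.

Step 1: next(source) advances to first yield, producing 9.
Step 2: send(1) resumes, received = 1.
Step 3: yield received * 2 = 1 * 2 = 2.
Therefore out = 2.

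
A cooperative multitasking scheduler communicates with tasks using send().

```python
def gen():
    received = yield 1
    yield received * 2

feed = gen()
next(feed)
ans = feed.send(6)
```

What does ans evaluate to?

Step 1: next(feed) advances to first yield, producing 1.
Step 2: send(6) resumes, received = 6.
Step 3: yield received * 2 = 6 * 2 = 12.
Therefore ans = 12.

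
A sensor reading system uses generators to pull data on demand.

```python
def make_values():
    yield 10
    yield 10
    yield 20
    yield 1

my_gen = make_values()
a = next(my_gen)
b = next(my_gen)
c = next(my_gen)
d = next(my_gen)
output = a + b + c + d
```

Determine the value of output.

Step 1: Create generator and consume all values:
  a = next(my_gen) = 10
  b = next(my_gen) = 10
  c = next(my_gen) = 20
  d = next(my_gen) = 1
Step 2: output = 10 + 10 + 20 + 1 = 41.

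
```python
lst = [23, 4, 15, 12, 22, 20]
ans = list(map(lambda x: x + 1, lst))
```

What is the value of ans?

Step 1: Apply lambda x: x + 1 to each element:
  23 -> 24
  4 -> 5
  15 -> 16
  12 -> 13
  22 -> 23
  20 -> 21
Therefore ans = [24, 5, 16, 13, 23, 21].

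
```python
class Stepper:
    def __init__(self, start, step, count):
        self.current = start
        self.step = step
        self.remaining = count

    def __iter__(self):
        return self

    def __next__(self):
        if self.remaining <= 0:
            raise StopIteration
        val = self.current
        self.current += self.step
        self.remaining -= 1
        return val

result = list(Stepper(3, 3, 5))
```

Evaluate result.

Step 1: Stepper starts at 3, increments by 3, for 5 steps:
  Yield 3, then current += 3
  Yield 6, then current += 3
  Yield 9, then current += 3
  Yield 12, then current += 3
  Yield 15, then current += 3
Therefore result = [3, 6, 9, 12, 15].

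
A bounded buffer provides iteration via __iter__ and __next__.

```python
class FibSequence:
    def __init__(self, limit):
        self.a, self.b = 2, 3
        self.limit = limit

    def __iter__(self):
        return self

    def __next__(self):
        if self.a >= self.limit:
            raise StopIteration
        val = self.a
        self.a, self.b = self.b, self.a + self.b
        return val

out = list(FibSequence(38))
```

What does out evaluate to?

Step 1: Fibonacci-like sequence (a=2, b=3) until >= 38:
  Yield 2, then a,b = 3,5
  Yield 3, then a,b = 5,8
  Yield 5, then a,b = 8,13
  Yield 8, then a,b = 13,21
  Yield 13, then a,b = 21,34
  Yield 21, then a,b = 34,55
  Yield 34, then a,b = 55,89
Step 2: 55 >= 38, stop.
Therefore out = [2, 3, 5, 8, 13, 21, 34].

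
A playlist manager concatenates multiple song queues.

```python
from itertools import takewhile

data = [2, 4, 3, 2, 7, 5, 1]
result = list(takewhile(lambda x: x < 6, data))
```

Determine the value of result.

Step 1: takewhile stops at first element >= 6:
  2 < 6: take
  4 < 6: take
  3 < 6: take
  2 < 6: take
  7 >= 6: stop
Therefore result = [2, 4, 3, 2].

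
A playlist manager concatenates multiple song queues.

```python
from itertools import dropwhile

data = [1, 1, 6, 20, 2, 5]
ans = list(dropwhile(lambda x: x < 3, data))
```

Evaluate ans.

Step 1: dropwhile drops elements while < 3:
  1 < 3: dropped
  1 < 3: dropped
  6: kept (dropping stopped)
Step 2: Remaining elements kept regardless of condition.
Therefore ans = [6, 20, 2, 5].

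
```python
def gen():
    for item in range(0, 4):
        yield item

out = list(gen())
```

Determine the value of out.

Step 1: The generator yields each value from range(0, 4).
Step 2: list() consumes all yields: [0, 1, 2, 3].
Therefore out = [0, 1, 2, 3].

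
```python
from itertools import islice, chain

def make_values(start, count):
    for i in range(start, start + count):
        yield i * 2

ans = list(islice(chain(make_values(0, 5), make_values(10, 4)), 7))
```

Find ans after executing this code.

Step 1: make_values(0, 5) yields [0, 2, 4, 6, 8].
Step 2: make_values(10, 4) yields [20, 22, 24, 26].
Step 3: chain concatenates: [0, 2, 4, 6, 8, 20, 22, 24, 26].
Step 4: islice takes first 7: [0, 2, 4, 6, 8, 20, 22].
Therefore ans = [0, 2, 4, 6, 8, 20, 22].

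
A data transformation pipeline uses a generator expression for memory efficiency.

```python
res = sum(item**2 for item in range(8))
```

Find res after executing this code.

Step 1: Compute item**2 for each item in range(8):
  item=0: 0**2 = 0
  item=1: 1**2 = 1
  item=2: 2**2 = 4
  item=3: 3**2 = 9
  item=4: 4**2 = 16
  item=5: 5**2 = 25
  item=6: 6**2 = 36
  item=7: 7**2 = 49
Step 2: sum = 0 + 1 + 4 + 9 + 16 + 25 + 36 + 49 = 140.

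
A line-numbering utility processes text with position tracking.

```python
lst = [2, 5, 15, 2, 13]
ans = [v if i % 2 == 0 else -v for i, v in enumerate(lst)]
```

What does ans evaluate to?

Step 1: For each (i, v), keep v if i is even, negate if odd:
  i=0 (even): keep 2
  i=1 (odd): negate to -5
  i=2 (even): keep 15
  i=3 (odd): negate to -2
  i=4 (even): keep 13
Therefore ans = [2, -5, 15, -2, 13].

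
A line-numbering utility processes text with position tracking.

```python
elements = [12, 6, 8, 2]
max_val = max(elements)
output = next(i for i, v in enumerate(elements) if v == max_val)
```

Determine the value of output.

Step 1: max([12, 6, 8, 2]) = 12.
Step 2: Find first index where value == 12:
  Index 0: 12 == 12, found!
Therefore output = 0.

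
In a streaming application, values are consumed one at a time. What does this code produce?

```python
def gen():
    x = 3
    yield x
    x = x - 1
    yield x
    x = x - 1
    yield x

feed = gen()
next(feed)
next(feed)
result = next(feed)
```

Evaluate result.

Step 1: Trace through generator execution:
  Yield 1: x starts at 3, yield 3
  Yield 2: x = 3 - 1 = 2, yield 2
  Yield 3: x = 2 - 1 = 1, yield 1
Step 2: First next() gets 3, second next() gets the second value, third next() yields 1.
Therefore result = 1.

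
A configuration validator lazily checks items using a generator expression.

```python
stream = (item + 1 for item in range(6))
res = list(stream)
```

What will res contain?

Step 1: For each item in range(6), compute item+1:
  item=0: 0+1 = 1
  item=1: 1+1 = 2
  item=2: 2+1 = 3
  item=3: 3+1 = 4
  item=4: 4+1 = 5
  item=5: 5+1 = 6
Therefore res = [1, 2, 3, 4, 5, 6].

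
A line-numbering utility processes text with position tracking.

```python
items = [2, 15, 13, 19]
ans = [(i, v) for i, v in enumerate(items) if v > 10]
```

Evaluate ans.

Step 1: Filter enumerate([2, 15, 13, 19]) keeping v > 10:
  (0, 2): 2 <= 10, excluded
  (1, 15): 15 > 10, included
  (2, 13): 13 > 10, included
  (3, 19): 19 > 10, included
Therefore ans = [(1, 15), (2, 13), (3, 19)].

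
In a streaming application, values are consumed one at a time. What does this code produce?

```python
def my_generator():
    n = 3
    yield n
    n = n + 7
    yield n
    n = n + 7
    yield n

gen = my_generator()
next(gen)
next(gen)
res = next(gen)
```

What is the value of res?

Step 1: Trace through generator execution:
  Yield 1: n starts at 3, yield 3
  Yield 2: n = 3 + 7 = 10, yield 10
  Yield 3: n = 10 + 7 = 17, yield 17
Step 2: First next() gets 3, second next() gets the second value, third next() yields 17.
Therefore res = 17.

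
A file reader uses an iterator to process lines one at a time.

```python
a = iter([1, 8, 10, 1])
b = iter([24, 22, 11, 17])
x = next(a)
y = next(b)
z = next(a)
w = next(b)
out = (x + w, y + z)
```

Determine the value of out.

Step 1: a iterates [1, 8, 10, 1], b iterates [24, 22, 11, 17].
Step 2: x = next(a) = 1, y = next(b) = 24.
Step 3: z = next(a) = 8, w = next(b) = 22.
Step 4: out = (1 + 22, 24 + 8) = (23, 32).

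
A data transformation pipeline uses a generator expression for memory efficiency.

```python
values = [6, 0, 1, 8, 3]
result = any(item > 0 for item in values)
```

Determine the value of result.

Step 1: Check item > 0 for each element in [6, 0, 1, 8, 3]:
  6 > 0: True
  0 > 0: False
  1 > 0: True
  8 > 0: True
  3 > 0: True
Step 2: any() returns True.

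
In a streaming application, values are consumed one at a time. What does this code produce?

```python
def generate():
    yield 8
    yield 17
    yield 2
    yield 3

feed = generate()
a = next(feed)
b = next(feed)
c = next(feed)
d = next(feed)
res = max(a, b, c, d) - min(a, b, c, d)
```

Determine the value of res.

Step 1: Create generator and consume all values:
  a = next(feed) = 8
  b = next(feed) = 17
  c = next(feed) = 2
  d = next(feed) = 3
Step 2: max = 17, min = 2, res = 17 - 2 = 15.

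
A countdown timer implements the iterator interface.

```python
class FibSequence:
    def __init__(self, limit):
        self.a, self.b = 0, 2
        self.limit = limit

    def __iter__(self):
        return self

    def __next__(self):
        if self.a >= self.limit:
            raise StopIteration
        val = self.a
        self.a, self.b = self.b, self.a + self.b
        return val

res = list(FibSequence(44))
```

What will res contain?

Step 1: Fibonacci-like sequence (a=0, b=2) until >= 44:
  Yield 0, then a,b = 2,2
  Yield 2, then a,b = 2,4
  Yield 2, then a,b = 4,6
  Yield 4, then a,b = 6,10
  Yield 6, then a,b = 10,16
  Yield 10, then a,b = 16,26
  Yield 16, then a,b = 26,42
  Yield 26, then a,b = 42,68
  Yield 42, then a,b = 68,110
Step 2: 68 >= 44, stop.
Therefore res = [0, 2, 2, 4, 6, 10, 16, 26, 42].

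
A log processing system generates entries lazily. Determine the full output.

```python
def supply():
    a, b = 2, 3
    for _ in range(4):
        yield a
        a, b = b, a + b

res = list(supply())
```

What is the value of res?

Step 1: Fibonacci-like sequence starting with a=2, b=3:
  Iteration 1: yield a=2, then a,b = 3,5
  Iteration 2: yield a=3, then a,b = 5,8
  Iteration 3: yield a=5, then a,b = 8,13
  Iteration 4: yield a=8, then a,b = 13,21
Therefore res = [2, 3, 5, 8].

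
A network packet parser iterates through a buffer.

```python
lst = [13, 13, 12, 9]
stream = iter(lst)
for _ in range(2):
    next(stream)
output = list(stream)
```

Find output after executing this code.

Step 1: Create iterator over [13, 13, 12, 9].
Step 2: Advance 2 positions (consuming [13, 13]).
Step 3: list() collects remaining elements: [12, 9].
Therefore output = [12, 9].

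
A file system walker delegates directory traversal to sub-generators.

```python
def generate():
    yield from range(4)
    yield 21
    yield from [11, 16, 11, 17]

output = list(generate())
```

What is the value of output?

Step 1: Trace yields in order:
  yield 0
  yield 1
  yield 2
  yield 3
  yield 21
  yield 11
  yield 16
  yield 11
  yield 17
Therefore output = [0, 1, 2, 3, 21, 11, 16, 11, 17].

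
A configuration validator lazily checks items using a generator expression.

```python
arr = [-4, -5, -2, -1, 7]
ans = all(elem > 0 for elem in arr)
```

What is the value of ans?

Step 1: Check elem > 0 for each element in [-4, -5, -2, -1, 7]:
  -4 > 0: False
  -5 > 0: False
  -2 > 0: False
  -1 > 0: False
  7 > 0: True
Step 2: all() returns False.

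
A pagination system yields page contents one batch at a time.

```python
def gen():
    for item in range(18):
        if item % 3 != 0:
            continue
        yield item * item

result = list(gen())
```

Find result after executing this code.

Step 1: Only yield item**2 when item is divisible by 3:
  item=0: 0 % 3 == 0, yield 0**2 = 0
  item=3: 3 % 3 == 0, yield 3**2 = 9
  item=6: 6 % 3 == 0, yield 6**2 = 36
  item=9: 9 % 3 == 0, yield 9**2 = 81
  item=12: 12 % 3 == 0, yield 12**2 = 144
  item=15: 15 % 3 == 0, yield 15**2 = 225
Therefore result = [0, 9, 36, 81, 144, 225].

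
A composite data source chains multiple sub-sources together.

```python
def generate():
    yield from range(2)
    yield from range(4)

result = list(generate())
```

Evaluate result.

Step 1: Trace yields in order:
  yield 0
  yield 1
  yield 0
  yield 1
  yield 2
  yield 3
Therefore result = [0, 1, 0, 1, 2, 3].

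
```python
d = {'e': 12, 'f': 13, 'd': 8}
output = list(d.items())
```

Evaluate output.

Step 1: d.items() returns (key, value) pairs in insertion order.
Therefore output = [('e', 12), ('f', 13), ('d', 8)].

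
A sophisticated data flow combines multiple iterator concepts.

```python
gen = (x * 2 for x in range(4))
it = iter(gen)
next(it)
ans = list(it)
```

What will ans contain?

Step 1: Generator produces [0, 2, 4, 6].
Step 2: next(it) consumes first element (0).
Step 3: list(it) collects remaining: [2, 4, 6].
Therefore ans = [2, 4, 6].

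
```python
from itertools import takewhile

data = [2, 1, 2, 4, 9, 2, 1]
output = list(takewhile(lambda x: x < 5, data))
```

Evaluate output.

Step 1: takewhile stops at first element >= 5:
  2 < 5: take
  1 < 5: take
  2 < 5: take
  4 < 5: take
  9 >= 5: stop
Therefore output = [2, 1, 2, 4].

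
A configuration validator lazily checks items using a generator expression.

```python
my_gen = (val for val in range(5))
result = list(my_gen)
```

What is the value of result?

Step 1: Generator expression iterates range(5): [0, 1, 2, 3, 4].
Step 2: list() collects all values.
Therefore result = [0, 1, 2, 3, 4].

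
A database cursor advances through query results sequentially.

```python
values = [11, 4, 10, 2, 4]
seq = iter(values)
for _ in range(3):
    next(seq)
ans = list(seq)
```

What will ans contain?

Step 1: Create iterator over [11, 4, 10, 2, 4].
Step 2: Advance 3 positions (consuming [11, 4, 10]).
Step 3: list() collects remaining elements: [2, 4].
Therefore ans = [2, 4].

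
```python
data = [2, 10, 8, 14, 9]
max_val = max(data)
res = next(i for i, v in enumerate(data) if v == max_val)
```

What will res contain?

Step 1: max([2, 10, 8, 14, 9]) = 14.
Step 2: Find first index where value == 14:
  Index 0: 2 != 14
  Index 1: 10 != 14
  Index 2: 8 != 14
  Index 3: 14 == 14, found!
Therefore res = 3.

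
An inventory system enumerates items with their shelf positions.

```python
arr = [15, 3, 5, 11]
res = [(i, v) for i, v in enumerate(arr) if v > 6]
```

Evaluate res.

Step 1: Filter enumerate([15, 3, 5, 11]) keeping v > 6:
  (0, 15): 15 > 6, included
  (1, 3): 3 <= 6, excluded
  (2, 5): 5 <= 6, excluded
  (3, 11): 11 > 6, included
Therefore res = [(0, 15), (3, 11)].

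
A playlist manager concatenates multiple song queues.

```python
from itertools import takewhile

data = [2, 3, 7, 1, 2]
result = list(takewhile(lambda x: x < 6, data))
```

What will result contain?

Step 1: takewhile stops at first element >= 6:
  2 < 6: take
  3 < 6: take
  7 >= 6: stop
Therefore result = [2, 3].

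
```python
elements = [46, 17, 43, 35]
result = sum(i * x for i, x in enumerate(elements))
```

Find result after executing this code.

Step 1: Compute i * x for each (i, x) in enumerate([46, 17, 43, 35]):
  i=0, x=46: 0*46 = 0
  i=1, x=17: 1*17 = 17
  i=2, x=43: 2*43 = 86
  i=3, x=35: 3*35 = 105
Step 2: sum = 0 + 17 + 86 + 105 = 208.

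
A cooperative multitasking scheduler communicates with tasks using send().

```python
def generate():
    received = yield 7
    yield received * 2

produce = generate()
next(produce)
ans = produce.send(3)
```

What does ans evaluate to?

Step 1: next(produce) advances to first yield, producing 7.
Step 2: send(3) resumes, received = 3.
Step 3: yield received * 2 = 3 * 2 = 6.
Therefore ans = 6.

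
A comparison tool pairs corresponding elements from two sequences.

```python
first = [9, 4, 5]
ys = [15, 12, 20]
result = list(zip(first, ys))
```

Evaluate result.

Step 1: zip pairs elements at same index:
  Index 0: (9, 15)
  Index 1: (4, 12)
  Index 2: (5, 20)
Therefore result = [(9, 15), (4, 12), (5, 20)].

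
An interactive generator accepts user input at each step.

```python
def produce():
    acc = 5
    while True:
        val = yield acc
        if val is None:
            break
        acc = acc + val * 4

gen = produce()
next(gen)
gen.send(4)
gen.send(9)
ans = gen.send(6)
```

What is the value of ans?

Step 1: next() -> yield acc=5.
Step 2: send(4) -> val=4, acc = 5 + 4*4 = 21, yield 21.
Step 3: send(9) -> val=9, acc = 21 + 9*4 = 57, yield 57.
Step 4: send(6) -> val=6, acc = 57 + 6*4 = 81, yield 81.
Therefore ans = 81.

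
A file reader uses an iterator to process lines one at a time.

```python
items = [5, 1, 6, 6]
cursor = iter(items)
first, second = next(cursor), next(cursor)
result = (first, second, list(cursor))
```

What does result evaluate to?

Step 1: Create iterator over [5, 1, 6, 6].
Step 2: first = 5, second = 1.
Step 3: Remaining elements: [6, 6].
Therefore result = (5, 1, [6, 6]).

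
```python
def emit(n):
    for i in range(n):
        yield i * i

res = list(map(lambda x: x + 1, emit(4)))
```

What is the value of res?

Step 1: emit(4) yields squares: [0, 1, 4, 9].
Step 2: map adds 1 to each: [1, 2, 5, 10].
Therefore res = [1, 2, 5, 10].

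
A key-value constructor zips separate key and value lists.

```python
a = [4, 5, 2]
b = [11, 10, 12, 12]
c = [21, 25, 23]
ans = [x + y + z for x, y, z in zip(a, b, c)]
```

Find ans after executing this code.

Step 1: zip three lists (truncates to shortest, len=3):
  4 + 11 + 21 = 36
  5 + 10 + 25 = 40
  2 + 12 + 23 = 37
Therefore ans = [36, 40, 37].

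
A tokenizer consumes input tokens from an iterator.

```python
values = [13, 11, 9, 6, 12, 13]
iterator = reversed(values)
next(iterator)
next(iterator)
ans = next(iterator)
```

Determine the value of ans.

Step 1: reversed([13, 11, 9, 6, 12, 13]) gives iterator: [13, 12, 6, 9, 11, 13].
Step 2: First next() = 13, second next() = 12.
Step 3: Third next() = 6.
Therefore ans = 6.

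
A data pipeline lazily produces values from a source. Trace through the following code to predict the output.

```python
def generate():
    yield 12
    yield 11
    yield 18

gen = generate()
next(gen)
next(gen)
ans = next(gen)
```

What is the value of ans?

Step 1: generate() creates a generator.
Step 2: next(gen) yields 12 (consumed and discarded).
Step 3: next(gen) yields 11 (consumed and discarded).
Step 4: next(gen) yields 18, assigned to ans.
Therefore ans = 18.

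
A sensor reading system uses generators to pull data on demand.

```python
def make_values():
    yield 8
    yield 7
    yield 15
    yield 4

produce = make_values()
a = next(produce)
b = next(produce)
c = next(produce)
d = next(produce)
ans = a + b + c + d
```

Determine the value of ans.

Step 1: Create generator and consume all values:
  a = next(produce) = 8
  b = next(produce) = 7
  c = next(produce) = 15
  d = next(produce) = 4
Step 2: ans = 8 + 7 + 15 + 4 = 34.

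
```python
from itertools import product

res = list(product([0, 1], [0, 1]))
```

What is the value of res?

Step 1: product([0, 1], [0, 1]) gives all pairs:
  (0, 0)
  (0, 1)
  (1, 0)
  (1, 1)
Therefore res = [(0, 0), (0, 1), (1, 0), (1, 1)].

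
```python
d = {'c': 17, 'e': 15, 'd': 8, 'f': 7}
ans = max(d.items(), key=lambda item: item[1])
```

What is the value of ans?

Step 1: Find item with maximum value:
  ('c', 17)
  ('e', 15)
  ('d', 8)
  ('f', 7)
Step 2: Maximum value is 17 at key 'c'.
Therefore ans = ('c', 17).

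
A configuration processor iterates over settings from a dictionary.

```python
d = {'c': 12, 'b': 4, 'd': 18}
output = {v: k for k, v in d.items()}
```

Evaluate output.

Step 1: Invert dict (swap keys and values):
  'c': 12 -> 12: 'c'
  'b': 4 -> 4: 'b'
  'd': 18 -> 18: 'd'
Therefore output = {12: 'c', 4: 'b', 18: 'd'}.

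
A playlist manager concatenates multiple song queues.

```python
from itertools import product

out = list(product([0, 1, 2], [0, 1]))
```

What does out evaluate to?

Step 1: product([0, 1, 2], [0, 1]) gives all pairs:
  (0, 0)
  (0, 1)
  (1, 0)
  (1, 1)
  (2, 0)
  (2, 1)
Therefore out = [(0, 0), (0, 1), (1, 0), (1, 1), (2, 0), (2, 1)].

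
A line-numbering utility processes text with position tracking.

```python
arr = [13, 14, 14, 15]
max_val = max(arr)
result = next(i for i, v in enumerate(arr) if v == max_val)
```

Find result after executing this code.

Step 1: max([13, 14, 14, 15]) = 15.
Step 2: Find first index where value == 15:
  Index 0: 13 != 15
  Index 1: 14 != 15
  Index 2: 14 != 15
  Index 3: 15 == 15, found!
Therefore result = 3.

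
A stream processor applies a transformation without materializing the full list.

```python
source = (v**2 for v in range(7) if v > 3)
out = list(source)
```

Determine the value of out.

Step 1: For range(7), keep v > 3, then square:
  v=0: 0 <= 3, excluded
  v=1: 1 <= 3, excluded
  v=2: 2 <= 3, excluded
  v=3: 3 <= 3, excluded
  v=4: 4 > 3, yield 4**2 = 16
  v=5: 5 > 3, yield 5**2 = 25
  v=6: 6 > 3, yield 6**2 = 36
Therefore out = [16, 25, 36].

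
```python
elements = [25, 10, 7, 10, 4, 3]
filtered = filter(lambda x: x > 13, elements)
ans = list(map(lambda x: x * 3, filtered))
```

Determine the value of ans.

Step 1: Filter elements for elements > 13:
  25: kept
  10: removed
  7: removed
  10: removed
  4: removed
  3: removed
Step 2: Map x * 3 on filtered [25]:
  25 -> 75
Therefore ans = [75].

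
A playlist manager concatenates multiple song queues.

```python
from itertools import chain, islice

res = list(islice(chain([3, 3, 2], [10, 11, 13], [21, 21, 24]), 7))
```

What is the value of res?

Step 1: chain([3, 3, 2], [10, 11, 13], [21, 21, 24]) = [3, 3, 2, 10, 11, 13, 21, 21, 24].
Step 2: islice takes first 7 elements: [3, 3, 2, 10, 11, 13, 21].
Therefore res = [3, 3, 2, 10, 11, 13, 21].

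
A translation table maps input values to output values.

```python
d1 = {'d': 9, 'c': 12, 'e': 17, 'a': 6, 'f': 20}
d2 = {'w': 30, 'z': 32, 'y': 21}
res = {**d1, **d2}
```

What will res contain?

Step 1: Merge d1 and d2 (d2 values override on key conflicts).
Step 2: d1 has keys ['d', 'c', 'e', 'a', 'f'], d2 has keys ['w', 'z', 'y'].
Therefore res = {'d': 9, 'c': 12, 'e': 17, 'a': 6, 'f': 20, 'w': 30, 'z': 32, 'y': 21}.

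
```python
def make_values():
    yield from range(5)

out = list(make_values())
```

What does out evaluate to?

Step 1: yield from delegates to the iterable, yielding each element.
Step 2: Collected values: [0, 1, 2, 3, 4].
Therefore out = [0, 1, 2, 3, 4].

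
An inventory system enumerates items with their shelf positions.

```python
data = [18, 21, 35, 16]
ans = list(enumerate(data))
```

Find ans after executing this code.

Step 1: enumerate pairs each element with its index:
  (0, 18)
  (1, 21)
  (2, 35)
  (3, 16)
Therefore ans = [(0, 18), (1, 21), (2, 35), (3, 16)].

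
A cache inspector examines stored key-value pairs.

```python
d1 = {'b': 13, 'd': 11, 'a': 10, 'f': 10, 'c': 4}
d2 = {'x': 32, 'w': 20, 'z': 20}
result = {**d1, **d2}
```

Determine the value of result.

Step 1: Merge d1 and d2 (d2 values override on key conflicts).
Step 2: d1 has keys ['b', 'd', 'a', 'f', 'c'], d2 has keys ['x', 'w', 'z'].
Therefore result = {'b': 13, 'd': 11, 'a': 10, 'f': 10, 'c': 4, 'x': 32, 'w': 20, 'z': 20}.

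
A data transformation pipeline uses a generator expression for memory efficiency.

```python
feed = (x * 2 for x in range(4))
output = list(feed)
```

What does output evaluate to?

Step 1: For each x in range(4), compute x*2:
  x=0: 0*2 = 0
  x=1: 1*2 = 2
  x=2: 2*2 = 4
  x=3: 3*2 = 6
Therefore output = [0, 2, 4, 6].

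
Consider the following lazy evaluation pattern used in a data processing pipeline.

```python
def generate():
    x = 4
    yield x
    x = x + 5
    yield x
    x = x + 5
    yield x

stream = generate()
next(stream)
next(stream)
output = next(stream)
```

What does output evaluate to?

Step 1: Trace through generator execution:
  Yield 1: x starts at 4, yield 4
  Yield 2: x = 4 + 5 = 9, yield 9
  Yield 3: x = 9 + 5 = 14, yield 14
Step 2: First next() gets 4, second next() gets the second value, third next() yields 14.
Therefore output = 14.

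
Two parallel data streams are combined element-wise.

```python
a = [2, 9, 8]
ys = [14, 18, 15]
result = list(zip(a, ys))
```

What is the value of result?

Step 1: zip pairs elements at same index:
  Index 0: (2, 14)
  Index 1: (9, 18)
  Index 2: (8, 15)
Therefore result = [(2, 14), (9, 18), (8, 15)].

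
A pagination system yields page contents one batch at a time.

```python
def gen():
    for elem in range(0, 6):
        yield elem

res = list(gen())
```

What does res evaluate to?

Step 1: The generator yields each value from range(0, 6).
Step 2: list() consumes all yields: [0, 1, 2, 3, 4, 5].
Therefore res = [0, 1, 2, 3, 4, 5].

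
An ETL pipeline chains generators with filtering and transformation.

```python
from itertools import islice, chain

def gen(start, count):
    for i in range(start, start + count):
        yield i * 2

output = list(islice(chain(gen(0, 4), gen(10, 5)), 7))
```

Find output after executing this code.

Step 1: gen(0, 4) yields [0, 2, 4, 6].
Step 2: gen(10, 5) yields [20, 22, 24, 26, 28].
Step 3: chain concatenates: [0, 2, 4, 6, 20, 22, 24, 26, 28].
Step 4: islice takes first 7: [0, 2, 4, 6, 20, 22, 24].
Therefore output = [0, 2, 4, 6, 20, 22, 24].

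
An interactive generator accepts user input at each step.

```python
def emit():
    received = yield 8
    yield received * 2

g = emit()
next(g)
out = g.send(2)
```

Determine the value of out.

Step 1: next(g) advances to first yield, producing 8.
Step 2: send(2) resumes, received = 2.
Step 3: yield received * 2 = 2 * 2 = 4.
Therefore out = 4.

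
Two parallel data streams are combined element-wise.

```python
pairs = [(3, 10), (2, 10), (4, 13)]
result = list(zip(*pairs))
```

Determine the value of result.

Step 1: zip(*pairs) transposes: unzips [(3, 10), (2, 10), (4, 13)] into separate sequences.
Step 2: First elements: (3, 2, 4), second elements: (10, 10, 13).
Therefore result = [(3, 2, 4), (10, 10, 13)].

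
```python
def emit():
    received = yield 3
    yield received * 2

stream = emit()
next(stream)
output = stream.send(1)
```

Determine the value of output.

Step 1: next(stream) advances to first yield, producing 3.
Step 2: send(1) resumes, received = 1.
Step 3: yield received * 2 = 1 * 2 = 2.
Therefore output = 2.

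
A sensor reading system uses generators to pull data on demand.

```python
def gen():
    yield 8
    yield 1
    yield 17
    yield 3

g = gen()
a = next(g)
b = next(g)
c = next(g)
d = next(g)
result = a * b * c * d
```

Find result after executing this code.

Step 1: Create generator and consume all values:
  a = next(g) = 8
  b = next(g) = 1
  c = next(g) = 17
  d = next(g) = 3
Step 2: result = 8 * 1 * 17 * 3 = 408.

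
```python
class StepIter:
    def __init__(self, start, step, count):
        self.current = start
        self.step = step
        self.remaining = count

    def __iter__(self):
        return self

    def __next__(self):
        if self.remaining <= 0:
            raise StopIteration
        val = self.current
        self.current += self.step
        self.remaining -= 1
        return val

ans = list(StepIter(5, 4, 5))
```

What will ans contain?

Step 1: StepIter starts at 5, increments by 4, for 5 steps:
  Yield 5, then current += 4
  Yield 9, then current += 4
  Yield 13, then current += 4
  Yield 17, then current += 4
  Yield 21, then current += 4
Therefore ans = [5, 9, 13, 17, 21].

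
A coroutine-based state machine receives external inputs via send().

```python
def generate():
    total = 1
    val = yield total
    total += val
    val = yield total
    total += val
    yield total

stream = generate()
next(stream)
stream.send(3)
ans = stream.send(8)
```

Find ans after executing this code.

Step 1: next() -> yield total=1.
Step 2: send(3) -> val=3, total = 1+3 = 4, yield 4.
Step 3: send(8) -> val=8, total = 4+8 = 12, yield 12.
Therefore ans = 12.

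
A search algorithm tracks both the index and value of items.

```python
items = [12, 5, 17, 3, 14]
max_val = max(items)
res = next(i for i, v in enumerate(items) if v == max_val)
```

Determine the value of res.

Step 1: max([12, 5, 17, 3, 14]) = 17.
Step 2: Find first index where value == 17:
  Index 0: 12 != 17
  Index 1: 5 != 17
  Index 2: 17 == 17, found!
Therefore res = 2.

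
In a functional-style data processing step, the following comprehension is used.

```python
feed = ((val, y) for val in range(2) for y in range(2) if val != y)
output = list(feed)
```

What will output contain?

Step 1: Nested generator over range(2) x range(2) where val != y:
  (0, 0): excluded (val == y)
  (0, 1): included
  (1, 0): included
  (1, 1): excluded (val == y)
Therefore output = [(0, 1), (1, 0)].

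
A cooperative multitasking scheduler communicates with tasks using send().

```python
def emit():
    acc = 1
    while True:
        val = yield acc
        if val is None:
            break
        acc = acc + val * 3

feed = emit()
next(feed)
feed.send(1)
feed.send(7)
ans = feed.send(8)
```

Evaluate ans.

Step 1: next() -> yield acc=1.
Step 2: send(1) -> val=1, acc = 1 + 1*3 = 4, yield 4.
Step 3: send(7) -> val=7, acc = 4 + 7*3 = 25, yield 25.
Step 4: send(8) -> val=8, acc = 25 + 8*3 = 49, yield 49.
Therefore ans = 49.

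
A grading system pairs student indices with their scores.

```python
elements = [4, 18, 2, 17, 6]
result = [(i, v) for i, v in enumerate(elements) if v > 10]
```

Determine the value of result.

Step 1: Filter enumerate([4, 18, 2, 17, 6]) keeping v > 10:
  (0, 4): 4 <= 10, excluded
  (1, 18): 18 > 10, included
  (2, 2): 2 <= 10, excluded
  (3, 17): 17 > 10, included
  (4, 6): 6 <= 10, excluded
Therefore result = [(1, 18), (3, 17)].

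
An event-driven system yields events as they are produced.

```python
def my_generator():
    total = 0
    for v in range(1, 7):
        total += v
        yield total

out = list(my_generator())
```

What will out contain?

Step 1: Generator accumulates running sum:
  v=1: total = 1, yield 1
  v=2: total = 3, yield 3
  v=3: total = 6, yield 6
  v=4: total = 10, yield 10
  v=5: total = 15, yield 15
  v=6: total = 21, yield 21
Therefore out = [1, 3, 6, 10, 15, 21].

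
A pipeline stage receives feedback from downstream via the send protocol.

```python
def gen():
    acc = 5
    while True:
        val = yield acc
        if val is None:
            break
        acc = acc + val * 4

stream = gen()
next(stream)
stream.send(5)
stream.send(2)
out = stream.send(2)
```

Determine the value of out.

Step 1: next() -> yield acc=5.
Step 2: send(5) -> val=5, acc = 5 + 5*4 = 25, yield 25.
Step 3: send(2) -> val=2, acc = 25 + 2*4 = 33, yield 33.
Step 4: send(2) -> val=2, acc = 33 + 2*4 = 41, yield 41.
Therefore out = 41.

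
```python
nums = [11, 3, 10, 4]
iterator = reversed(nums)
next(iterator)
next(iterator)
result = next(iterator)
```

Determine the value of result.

Step 1: reversed([11, 3, 10, 4]) gives iterator: [4, 10, 3, 11].
Step 2: First next() = 4, second next() = 10.
Step 3: Third next() = 3.
Therefore result = 3.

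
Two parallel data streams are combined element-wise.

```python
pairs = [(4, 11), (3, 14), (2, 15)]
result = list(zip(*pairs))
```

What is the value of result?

Step 1: zip(*pairs) transposes: unzips [(4, 11), (3, 14), (2, 15)] into separate sequences.
Step 2: First elements: (4, 3, 2), second elements: (11, 14, 15).
Therefore result = [(4, 3, 2), (11, 14, 15)].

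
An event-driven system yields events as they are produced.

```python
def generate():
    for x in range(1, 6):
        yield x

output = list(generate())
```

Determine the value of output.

Step 1: The generator yields each value from range(1, 6).
Step 2: list() consumes all yields: [1, 2, 3, 4, 5].
Therefore output = [1, 2, 3, 4, 5].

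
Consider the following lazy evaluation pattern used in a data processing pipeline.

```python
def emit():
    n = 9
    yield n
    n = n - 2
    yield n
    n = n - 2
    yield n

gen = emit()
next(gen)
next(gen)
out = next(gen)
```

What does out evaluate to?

Step 1: Trace through generator execution:
  Yield 1: n starts at 9, yield 9
  Yield 2: n = 9 - 2 = 7, yield 7
  Yield 3: n = 7 - 2 = 5, yield 5
Step 2: First next() gets 9, second next() gets the second value, third next() yields 5.
Therefore out = 5.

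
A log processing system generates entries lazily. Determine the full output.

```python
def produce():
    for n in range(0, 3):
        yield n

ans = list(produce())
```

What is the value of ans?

Step 1: The generator yields each value from range(0, 3).
Step 2: list() consumes all yields: [0, 1, 2].
Therefore ans = [0, 1, 2].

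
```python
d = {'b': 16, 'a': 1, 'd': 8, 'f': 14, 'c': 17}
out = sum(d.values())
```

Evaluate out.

Step 1: d.values() = [16, 1, 8, 14, 17].
Step 2: sum = 56.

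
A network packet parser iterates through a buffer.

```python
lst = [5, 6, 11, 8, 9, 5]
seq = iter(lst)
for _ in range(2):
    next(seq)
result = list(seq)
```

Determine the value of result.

Step 1: Create iterator over [5, 6, 11, 8, 9, 5].
Step 2: Advance 2 positions (consuming [5, 6]).
Step 3: list() collects remaining elements: [11, 8, 9, 5].
Therefore result = [11, 8, 9, 5].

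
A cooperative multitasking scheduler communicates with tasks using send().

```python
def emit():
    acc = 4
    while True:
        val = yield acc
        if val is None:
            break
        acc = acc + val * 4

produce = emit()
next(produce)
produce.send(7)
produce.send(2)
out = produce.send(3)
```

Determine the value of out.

Step 1: next() -> yield acc=4.
Step 2: send(7) -> val=7, acc = 4 + 7*4 = 32, yield 32.
Step 3: send(2) -> val=2, acc = 32 + 2*4 = 40, yield 40.
Step 4: send(3) -> val=3, acc = 40 + 3*4 = 52, yield 52.
Therefore out = 52.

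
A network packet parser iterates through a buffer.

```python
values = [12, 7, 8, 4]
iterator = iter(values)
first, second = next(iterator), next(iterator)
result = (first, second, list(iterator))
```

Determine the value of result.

Step 1: Create iterator over [12, 7, 8, 4].
Step 2: first = 12, second = 7.
Step 3: Remaining elements: [8, 4].
Therefore result = (12, 7, [8, 4]).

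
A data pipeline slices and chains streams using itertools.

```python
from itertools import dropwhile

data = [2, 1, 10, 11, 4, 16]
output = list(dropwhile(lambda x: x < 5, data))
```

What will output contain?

Step 1: dropwhile drops elements while < 5:
  2 < 5: dropped
  1 < 5: dropped
  10: kept (dropping stopped)
Step 2: Remaining elements kept regardless of condition.
Therefore output = [10, 11, 4, 16].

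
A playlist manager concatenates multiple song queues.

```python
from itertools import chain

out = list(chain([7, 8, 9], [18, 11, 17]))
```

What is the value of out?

Step 1: chain() concatenates iterables: [7, 8, 9] + [18, 11, 17].
Therefore out = [7, 8, 9, 18, 11, 17].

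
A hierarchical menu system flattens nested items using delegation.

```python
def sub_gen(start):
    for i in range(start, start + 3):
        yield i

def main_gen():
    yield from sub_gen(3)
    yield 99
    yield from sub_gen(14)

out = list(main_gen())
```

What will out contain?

Step 1: main_gen() delegates to sub_gen(3):
  yield 3
  yield 4
  yield 5
Step 2: yield 99
Step 3: Delegates to sub_gen(14):
  yield 14
  yield 15
  yield 16
Therefore out = [3, 4, 5, 99, 14, 15, 16].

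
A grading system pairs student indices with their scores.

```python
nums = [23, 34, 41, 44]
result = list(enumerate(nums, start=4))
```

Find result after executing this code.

Step 1: enumerate with start=4:
  (4, 23)
  (5, 34)
  (6, 41)
  (7, 44)
Therefore result = [(4, 23), (5, 34), (6, 41), (7, 44)].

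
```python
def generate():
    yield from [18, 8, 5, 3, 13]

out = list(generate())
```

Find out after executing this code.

Step 1: yield from delegates to the iterable, yielding each element.
Step 2: Collected values: [18, 8, 5, 3, 13].
Therefore out = [18, 8, 5, 3, 13].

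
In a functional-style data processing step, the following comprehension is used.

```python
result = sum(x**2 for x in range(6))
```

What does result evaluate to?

Step 1: Compute x**2 for each x in range(6):
  x=0: 0**2 = 0
  x=1: 1**2 = 1
  x=2: 2**2 = 4
  x=3: 3**2 = 9
  x=4: 4**2 = 16
  x=5: 5**2 = 25
Step 2: sum = 0 + 1 + 4 + 9 + 16 + 25 = 55.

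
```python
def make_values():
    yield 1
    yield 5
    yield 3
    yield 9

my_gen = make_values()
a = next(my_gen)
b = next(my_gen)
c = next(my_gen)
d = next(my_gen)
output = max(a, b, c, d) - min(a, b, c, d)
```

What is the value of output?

Step 1: Create generator and consume all values:
  a = next(my_gen) = 1
  b = next(my_gen) = 5
  c = next(my_gen) = 3
  d = next(my_gen) = 9
Step 2: max = 9, min = 1, output = 9 - 1 = 8.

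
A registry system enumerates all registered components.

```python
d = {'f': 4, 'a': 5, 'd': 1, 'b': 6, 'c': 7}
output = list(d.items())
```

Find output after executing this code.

Step 1: d.items() returns (key, value) pairs in insertion order.
Therefore output = [('f', 4), ('a', 5), ('d', 1), ('b', 6), ('c', 7)].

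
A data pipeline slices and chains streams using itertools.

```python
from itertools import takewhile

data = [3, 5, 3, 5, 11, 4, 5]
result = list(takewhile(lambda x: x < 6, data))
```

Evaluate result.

Step 1: takewhile stops at first element >= 6:
  3 < 6: take
  5 < 6: take
  3 < 6: take
  5 < 6: take
  11 >= 6: stop
Therefore result = [3, 5, 3, 5].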